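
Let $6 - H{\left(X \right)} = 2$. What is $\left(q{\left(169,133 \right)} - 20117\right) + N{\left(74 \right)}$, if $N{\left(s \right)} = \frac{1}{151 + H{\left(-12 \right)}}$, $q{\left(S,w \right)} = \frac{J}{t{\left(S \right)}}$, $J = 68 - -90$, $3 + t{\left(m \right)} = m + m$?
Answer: $- \frac{41782016}{2077} \approx -20117.0$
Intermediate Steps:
$t{\left(m \right)} = -3 + 2 m$ ($t{\left(m \right)} = -3 + \left(m + m\right) = -3 + 2 m$)
$J = 158$ ($J = 68 + 90 = 158$)
$H{\left(X \right)} = 4$ ($H{\left(X \right)} = 6 - 2 = 4$)
$q{\left(S,w \right)} = \frac{158}{-3 + 2 S}$
$N{\left(s \right)} = \frac{1}{155}$ ($N{\left(s \right)} = \frac{1}{151 + 4} = \frac{1}{155}$)
$\left(q{\left(169,133 \right)} - 20117\right) + N{\left(74 \right)} = \left(\frac{158}{-3 + 2 \cdot 169} - 20117\right) + \frac{1}{155} = \left(\frac{158}{-3 + 338} - 20117\right) + \frac{1}{155} = \left(\frac{158}{335} - 20117\right) + \frac{1}{155} = - \frac{6739037}{335} + \frac{1}{155} = - \frac{41782016}{2077}$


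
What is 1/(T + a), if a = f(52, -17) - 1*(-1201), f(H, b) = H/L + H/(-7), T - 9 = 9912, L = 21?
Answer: 21/233458 ≈ 8.9952e-5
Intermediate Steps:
T = 9921 (T = 9 + 9912 = 9921)
f(H, b) = -2*H/21 (f(H, b) = H/21 + H/(-7) = H*(1/21) + H*(-⅐) = H/21 - H/7 = -2*H/21)
a = 25117/21 (a = -2/21*52 - 1*(-1201) = -104/21 + 1201 = 25117/21 ≈ 1196.0)
1/(T + a) = 1/(9921 + 25117/21) = 1/(233458/21) = 21/233458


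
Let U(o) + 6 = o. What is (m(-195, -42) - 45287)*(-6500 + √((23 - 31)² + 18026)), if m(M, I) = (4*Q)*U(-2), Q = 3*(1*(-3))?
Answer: 292493500 - 134997*√2010 ≈ 2.8644e+8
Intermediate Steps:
U(o) = -6 + o
Q = -9 (Q = 3*(-3) = -9)
m(M, I) = 288 (m(M, I) = (4*(-9))*(-6 - 2) = -36*(-8) = 288)
(m(-195, -42) - 45287)*(-6500 + √((23 - 31)² + 18026)) = (288 - 45287)*(-6500 + √((23 - 31)² + 18026)) = -44999*(-6500 + √((-8)² + 18026)) = -44999*(-6500 + √(64 + 18026)) = -44999*(-6500 + √18090) = -44999*(-6500 + 3*√2010) = 292493500 - 134997*√2010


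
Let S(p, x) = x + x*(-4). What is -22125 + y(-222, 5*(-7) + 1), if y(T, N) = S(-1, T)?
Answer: -21459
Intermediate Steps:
S(p, x) = -3*x (S(p, x) = x - 4*x = -3*x)
y(T, N) = -3*T
-22125 + y(-222, 5*(-7) + 1) = -22125 - 3*(-222) = -22125 + 666 = -21459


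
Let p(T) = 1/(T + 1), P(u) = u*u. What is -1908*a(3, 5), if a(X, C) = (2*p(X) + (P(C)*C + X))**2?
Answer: -31505373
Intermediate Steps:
P(u) = u**2
p(T) = 1/(1 + T)
a(X, C) = (X + C**3 + 2/(1 + X))**2 (a(X, C) = (2/(1 + X) + (C**2*C + X))**2 = (2/(1 + X) + (C**3 + X))**2 = (2/(1 + X) + (X + C**3))**2 = (X + C**3 + 2/(1 + X))**2)
-1908*a(3, 5) = -1908*(2 + (1 + 3)*(3 + 5**3))**2/(1 + 3)**2 = -1908*(2 + 4*(3 + 125))**2/4**2 = -477*(2 + 4*128)**2/4 = -477*(2 + 512)**2/4 = -477*514**2/4 = -477*264196/4 = -1908*66049/4 = -31505373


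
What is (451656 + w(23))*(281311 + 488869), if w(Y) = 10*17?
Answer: 347987348680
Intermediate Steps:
w(Y) = 170
(451656 + w(23))*(281311 + 488869) = (451656 + 170)*(281311 + 488869) = 451826*770180 = 347987348680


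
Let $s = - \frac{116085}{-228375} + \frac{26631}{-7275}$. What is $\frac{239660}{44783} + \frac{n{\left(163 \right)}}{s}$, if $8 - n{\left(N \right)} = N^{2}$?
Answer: $\frac{351554276358115}{41696645206} \approx 8431.2$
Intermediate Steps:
$n{\left(N \right)} = 8 - N^{2}$
$s = - \frac{931082}{295365}$ ($s = \left(-116085\right) \left(- \frac{1}{228375}\right) + 26631 \left(- \frac{1}{7275}\right) = \frac{7739}{15225} - \frac{8877}{2425} = - \frac{931082}{295365} \approx -3.1523$)
$\frac{239660}{44783} + \frac{n{\left(163 \right)}}{s} = \frac{239660}{44783} + \frac{8 - 163^{2}}{- \frac{931082}{295365}} = 239660 \cdot \frac{1}{44783} + \left(8 - 26569\right) \left(- \frac{295365}{931082}\right) = \frac{239660}{44783} + \left(8 - 26569\right) \left(- \frac{295365}{931082}\right) = \frac{239660}{44783} - - \frac{7845189765}{931082} = \frac{239660}{44783} + \frac{7845189765}{931082} = \frac{351554276358115}{41696645206}$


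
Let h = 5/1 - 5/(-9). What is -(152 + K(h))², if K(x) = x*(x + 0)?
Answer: -219395344/6561 ≈ -33439.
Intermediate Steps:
h = 50/9 (h = 5*1 - 5*(-⅑) = 5 + 5/9 = 50/9 ≈ 5.5556)
K(x) = x² (K(x) = x*x = x²)
-(152 + K(h))² = -(152 + (50/9)²)² = -(152 + 2500/81)² = -(14812/81)² = -1*219395344/6561 = -219395344/6561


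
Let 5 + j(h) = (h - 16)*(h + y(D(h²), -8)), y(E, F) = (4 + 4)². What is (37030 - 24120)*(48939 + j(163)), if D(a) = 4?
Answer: 1062531730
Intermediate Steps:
y(E, F) = 64 (y(E, F) = 8² = 64)
j(h) = -5 + (-16 + h)*(64 + h) (j(h) = -5 + (h - 16)*(h + 64) = -5 + (-16 + h)*(64 + h))
(37030 - 24120)*(48939 + j(163)) = (37030 - 24120)*(48939 + (-1029 + 163² + 48*163)) = 12910*(48939 + (-1029 + 26569 + 7824)) = 12910*(48939 + 33364) = 12910*82303 = 1062531730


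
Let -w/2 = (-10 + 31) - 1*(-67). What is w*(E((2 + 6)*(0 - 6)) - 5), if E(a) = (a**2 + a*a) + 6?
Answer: -811184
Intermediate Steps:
E(a) = 6 + 2*a**2 (E(a) = (a**2 + a**2) + 6 = 2*a**2 + 6 = 6 + 2*a**2)
w = -176 (w = -2*((-10 + 31) - 1*(-67)) = -2*(21 + 67) = -2*88 = -176)
w*(E((2 + 6)*(0 - 6)) - 5) = -176*((6 + 2*((2 + 6)*(0 - 6))**2) - 5) = -176*((6 + 2*(8*(-6))**2) - 5) = -176*((6 + 2*(-48)**2) - 5) = -176*((6 + 2*2304) - 5) = -176*((6 + 4608) - 5) = -176*(4614 - 5) = -176*4609 = -811184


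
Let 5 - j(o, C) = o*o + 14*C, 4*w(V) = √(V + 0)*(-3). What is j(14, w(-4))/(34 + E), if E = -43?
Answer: 191/9 - 7*I/3 ≈ 21.222 - 2.3333*I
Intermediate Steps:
w(V) = -3*√V/4 (w(V) = (√(V + 0)*(-3))/4 = (√V*(-3))/4 = (-3*√V)/4 = -3*√V/4)
j(o, C) = 5 - o² - 14*C (j(o, C) = 5 - (o*o + 14*C) = 5 - (o² + 14*C) = 5 + (-o² - 14*C) = 5 - o² - 14*C)
j(14, w(-4))/(34 + E) = (5 - 1*14² - (-21)*√(-4)/2)/(34 - 43) = (5 - 1*196 - (-21)*2*I/2)/(-9) = -(5 - 196 - (-21)*I)/9 = -(5 - 196 + 21*I)/9 = -(-191 + 21*I)/9 = 191/9 - 7*I/3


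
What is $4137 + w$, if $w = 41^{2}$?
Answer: $5818$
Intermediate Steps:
$w = 1681$
$4137 + w = 4137 + 1681 = 5818$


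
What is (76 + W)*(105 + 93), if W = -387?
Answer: -61578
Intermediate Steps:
(76 + W)*(105 + 93) = (76 - 387)*(105 + 93) = -311*198 = -61578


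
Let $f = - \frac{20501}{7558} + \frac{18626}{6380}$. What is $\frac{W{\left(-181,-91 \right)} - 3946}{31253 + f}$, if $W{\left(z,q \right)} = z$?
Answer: $- \frac{24875513135}{188378861131} \approx -0.13205$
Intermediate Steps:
$f = \frac{1247366}{6027505}$ ($f = \left(-20501\right) \frac{1}{7558} + 18626 \cdot \frac{1}{6380} = - \frac{20501}{7558} + \frac{9313}{3190} = \frac{1247366}{6027505} \approx 0.20695$)
$\frac{W{\left(-181,-91 \right)} - 3946}{31253 + f} = \frac{-181 - 3946}{31253 + \frac{1247366}{6027505}} = - \frac{4127}{\frac{188378861131}{6027505}} = \left(-4127\right) \frac{6027505}{188378861131} = - \frac{24875513135}{188378861131}$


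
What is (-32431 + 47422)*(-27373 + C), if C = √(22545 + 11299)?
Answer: -410348643 + 29982*√8461 ≈ -4.0759e+8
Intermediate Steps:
C = 2*√8461 (C = √33844 = 2*√8461 ≈ 183.97)
(-32431 + 47422)*(-27373 + C) = (-32431 + 47422)*(-27373 + 2*√8461) = 14991*(-27373 + 2*√8461) = -410348643 + 29982*√8461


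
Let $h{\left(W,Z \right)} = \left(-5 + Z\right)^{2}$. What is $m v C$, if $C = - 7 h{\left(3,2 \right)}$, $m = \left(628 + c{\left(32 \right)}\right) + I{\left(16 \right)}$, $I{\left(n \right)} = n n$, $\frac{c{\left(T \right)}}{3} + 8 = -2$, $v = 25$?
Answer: $-1345050$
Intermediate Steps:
$c{\left(T \right)} = -30$ ($c{\left(T \right)} = -24 + 3 \left(-2\right) = -24 - 6 = -30$)
$I{\left(n \right)} = n^{2}$
$m = 854$ ($m = \left(628 - 30\right) + 16^{2} = 598 + 256 = 854$)
$C = -63$ ($C = - 7 \left(-5 + 2\right)^{2} = - 7 \left(-3\right)^{2} = \left(-7\right) 9 = -63$)
$m v C = 854 \cdot 25 \left(-63\right) = 854 \left(-1575\right) = -1345050$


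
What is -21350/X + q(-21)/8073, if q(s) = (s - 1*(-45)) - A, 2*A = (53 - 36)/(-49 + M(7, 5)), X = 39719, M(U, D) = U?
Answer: -14397369473/26934724908 ≈ -0.53453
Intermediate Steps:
A = -17/84 (A = ((53 - 36)/(-49 + 7))/2 = (17/(-42))/2 = (17*(-1/42))/2 = (1/2)*(-17/42) = -17/84 ≈ -0.20238)
q(s) = 3797/84 + s (q(s) = (s - 1*(-45)) - 1*(-17/84) = (s + 45) + 17/84 = (45 + s) + 17/84 = 3797/84 + s)
-21350/X + q(-21)/8073 = -21350/39719 + (3797/84 - 21)/8073 = -21350*1/39719 + (2033/84)*(1/8073) = -21350/39719 + 2033/678132 = -14397369473/26934724908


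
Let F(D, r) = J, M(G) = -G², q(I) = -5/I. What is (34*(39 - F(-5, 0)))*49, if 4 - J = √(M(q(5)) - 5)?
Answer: 58310 + 1666*I*√6 ≈ 58310.0 + 4080.9*I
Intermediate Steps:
J = 4 - I*√6 (J = 4 - √(-(-5/5)² - 5) = 4 - √(-(-5*⅕)² - 5) = 4 - √(-1*(-1)² - 5) = 4 - √(-1*1 - 5) = 4 - √(-1 - 5) = 4 - √(-6) = 4 - I*√6 ≈ 4.0 - 2.4495*I)
F(D, r) = 4 - I*√6
(34*(39 - F(-5, 0)))*49 = (34*(39 - (4 - I*√6)))*49 = (34*(39 + (-4 + I*√6)))*49 = (34*(35 + I*√6))*49 = (1190 + 34*I*√6)*49 = 58310 + 1666*I*√6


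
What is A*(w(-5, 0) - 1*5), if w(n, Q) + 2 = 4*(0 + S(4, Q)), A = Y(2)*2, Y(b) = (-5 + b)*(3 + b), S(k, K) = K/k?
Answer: 210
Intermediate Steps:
A = -30 (A = (-15 + 2**2 - 2*2)*2 = (-15 + 4 - 4)*2 = -15*2 = -30)
w(n, Q) = -2 + Q (w(n, Q) = -2 + 4*(0 + Q/4) = -2 + 4*(Q/4) = -2 + Q)
A*(w(-5, 0) - 1*5) = -30*((-2 + 0) - 1*5) = -30*(-2 - 5) = -30*(-7) = 210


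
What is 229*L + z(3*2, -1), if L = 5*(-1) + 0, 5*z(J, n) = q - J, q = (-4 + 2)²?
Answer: -5727/5 ≈ -1145.4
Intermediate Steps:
q = 4 (q = (-2)² = 4)
z(J, n) = ⅘ - J/5 (z(J, n) = (4 - J)/5 = ⅘ - J/5)
L = -5 (L = -5 + 0 = -5)
229*L + z(3*2, -1) = 229*(-5) + (⅘ - 3*2/5) = -1145 + (⅘ - ⅕*6) = -1145 + (⅘ - 6/5) = -1145 - ⅖ = -5727/5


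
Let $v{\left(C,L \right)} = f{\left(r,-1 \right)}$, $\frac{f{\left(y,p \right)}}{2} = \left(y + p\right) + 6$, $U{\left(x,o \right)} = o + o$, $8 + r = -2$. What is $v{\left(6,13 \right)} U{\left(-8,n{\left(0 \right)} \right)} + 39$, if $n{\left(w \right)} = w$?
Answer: $39$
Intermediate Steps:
$r = -10$ ($r = -8 - 2 = -10$)
$U{\left(x,o \right)} = 2 o$
$f{\left(y,p \right)} = 12 + 2 p + 2 y$ ($f{\left(y,p \right)} = 2 \left(\left(y + p\right) + 6\right) = 2 \left(\left(p + y\right) + 6\right) = 2 \left(6 + p + y\right) = 12 + 2 p + 2 y$)
$v{\left(C,L \right)} = -10$ ($v{\left(C,L \right)} = 12 + 2 \left(-1\right) + 2 \left(-10\right) = 12 - 2 - 20 = -10$)
$v{\left(6,13 \right)} U{\left(-8,n{\left(0 \right)} \right)} + 39 = - 10 \cdot 2 \cdot 0 + 39 = \left(-10\right) 0 + 39 = 0 + 39 = 39$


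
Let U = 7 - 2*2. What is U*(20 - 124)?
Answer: -312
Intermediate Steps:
U = 3 (U = 7 - 4 = 3)
U*(20 - 124) = 3*(20 - 124) = 3*(-104) = -312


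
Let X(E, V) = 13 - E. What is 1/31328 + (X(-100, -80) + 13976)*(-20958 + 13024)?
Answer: -3501910443327/31328 ≈ -1.1178e+8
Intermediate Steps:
1/31328 + (X(-100, -80) + 13976)*(-20958 + 13024) = 1/31328 + ((13 - 1*(-100)) + 13976)*(-20958 + 13024) = 1/31328 + ((13 + 100) + 13976)*(-7934) = 1/31328 + (113 + 13976)*(-7934) = 1/31328 + 14089*(-7934) = 1/31328 - 111782126 = -3501910443327/31328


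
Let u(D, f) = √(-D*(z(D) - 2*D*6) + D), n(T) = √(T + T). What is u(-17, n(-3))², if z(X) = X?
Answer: 3162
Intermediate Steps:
n(T) = √2*√T (n(T) = √(2*T) = √2*√T)
u(D, f) = √(D + 11*D²) (u(D, f) = √(-D*(D - 2*D*6) + D) = √(-D*(D - 12*D) + D) = √(-D*(-11*D) + D) = √(-(-11)*D² + D) = √(11*D² + D) = √(D + 11*D²))
u(-17, n(-3))² = (√(-17*(1 + 11*(-17))))² = (√(-17*(1 - 187)))² = (√(-17*(-186)))² = (√3162)² = 3162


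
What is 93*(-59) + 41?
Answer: -5446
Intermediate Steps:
93*(-59) + 41 = -5487 + 41 = -5446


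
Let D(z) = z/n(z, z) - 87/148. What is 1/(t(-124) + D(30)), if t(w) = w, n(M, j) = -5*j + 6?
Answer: -888/110819 ≈ -0.0080131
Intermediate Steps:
n(M, j) = 6 - 5*j
D(z) = -87/148 + z/(6 - 5*z) (D(z) = z/(6 - 5*z) - 87/148 = -87/148 + z/(6 - 5*z))
1/(t(-124) + D(30)) = 1/(-124 + (522 - 583*30)/(148*(-6 + 5*30))) = 1/(-124 + (522 - 17490)/(148*(-6 + 150))) = 1/(-124 + (1/148)*(-16968)/144) = 1/(-124 + (1/148)*(1/144)*(-16968)) = 1/(-124 - 707/888) = 1/(-110819/888) = -888/110819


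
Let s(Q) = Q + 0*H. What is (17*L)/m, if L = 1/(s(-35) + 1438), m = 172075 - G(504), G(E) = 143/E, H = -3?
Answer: 8568/121676096771 ≈ 7.0416e-8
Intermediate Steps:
s(Q) = Q (s(Q) = Q + 0*(-3) = Q + 0 = Q)
m = 86725657/504 (m = 172075 - 143/504 = 86725657/504 ≈ 1.7207e+5)
L = 1/1403 (L = 1/(-35 + 1438) = 1/1403 ≈ 0.00071276)
(17*L)/m = (17*(1/1403))/(86725657/504) = (17/1403)*(504/86725657) = 8568/121676096771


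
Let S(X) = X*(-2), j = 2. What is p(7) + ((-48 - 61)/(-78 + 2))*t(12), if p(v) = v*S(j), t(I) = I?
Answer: -205/19 ≈ -10.789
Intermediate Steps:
S(X) = -2*X
p(v) = -4*v (p(v) = v*(-2*2) = v*(-4) = -4*v)
p(7) + ((-48 - 61)/(-78 + 2))*t(12) = -4*7 + ((-48 - 61)/(-78 + 2))*12 = -28 - 109/(-76)*12 = -28 - 109*(-1/76)*12 = -28 + (109/76)*12 = -28 + 327/19 = -205/19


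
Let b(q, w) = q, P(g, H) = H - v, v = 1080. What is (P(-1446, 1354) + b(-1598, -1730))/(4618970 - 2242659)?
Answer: -1324/2376311 ≈ -0.00055717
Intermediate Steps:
P(g, H) = -1080 + H (P(g, H) = H - 1*1080 = H - 1080 = -1080 + H)
(P(-1446, 1354) + b(-1598, -1730))/(4618970 - 2242659) = ((-1080 + 1354) - 1598)/(4618970 - 2242659) = (274 - 1598)/2376311 = -1324*1/2376311 = -1324/2376311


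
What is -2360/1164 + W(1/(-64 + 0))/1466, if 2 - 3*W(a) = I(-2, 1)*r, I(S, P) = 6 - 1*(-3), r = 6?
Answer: -434992/213303 ≈ -2.0393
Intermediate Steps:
I(S, P) = 9 (I(S, P) = 6 + 3 = 9)
W(a) = -52/3 (W(a) = ⅔ - 3*6 = ⅔ - ⅓*54 = ⅔ - 18 = -52/3)
-2360/1164 + W(1/(-64 + 0))/1466 = -2360/1164 - 52/3/1466 = -2360*1/1164 - 52/3*1/1466 = -590/291 - 26/2199 = -434992/213303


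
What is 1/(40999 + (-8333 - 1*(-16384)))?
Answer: 1/49050 ≈ 2.0387e-5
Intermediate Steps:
1/(40999 + (-8333 - 1*(-16384))) = 1/(40999 + (-8333 + 16384)) = 1/(40999 + 8051) = 1/49050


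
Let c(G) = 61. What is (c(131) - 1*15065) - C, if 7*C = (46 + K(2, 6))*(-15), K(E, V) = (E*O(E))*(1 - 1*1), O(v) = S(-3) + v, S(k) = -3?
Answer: -104338/7 ≈ -14905.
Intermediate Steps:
O(v) = -3 + v
K(E, V) = 0 (K(E, V) = (E*(-3 + E))*(1 - 1*1) = (E*(-3 + E))*(1 - 1) = (E*(-3 + E))*0 = 0)
C = -690/7 (C = ((46 + 0)*(-15))/7 = (46*(-15))/7 = (⅐)*(-690) = -690/7 ≈ -98.571)
(c(131) - 1*15065) - C = (61 - 1*15065) - 1*(-690/7) = (61 - 15065) + 690/7 = -15004 + 690/7 = -104338/7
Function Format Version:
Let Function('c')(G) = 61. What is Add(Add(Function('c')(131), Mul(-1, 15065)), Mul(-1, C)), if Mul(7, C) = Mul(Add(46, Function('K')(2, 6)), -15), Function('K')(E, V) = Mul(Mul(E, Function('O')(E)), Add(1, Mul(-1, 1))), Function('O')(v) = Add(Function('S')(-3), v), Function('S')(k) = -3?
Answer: Rational(-104338, 7) ≈ -14905.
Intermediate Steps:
Function('O')(v) = Add(-3, v)
Function('K')(E, V) = 0 (Function('K')(E, V) = Mul(Mul(E, Add(-3, E)), Add(1, Mul(-1, 1))) = Mul(Mul(E, Add(-3, E)), Add(1, -1)) = Mul(Mul(E, Add(-3, E)), 0) = 0)
C = Rational(-690, 7) (C = Mul(Rational(1, 7), Mul(Add(46, 0), -15)) = Mul(Rational(1, 7), Mul(46, -15)) = Mul(Rational(1, 7), -690) = Rational(-690, 7) ≈ -98.571)
Add(Add(Function('c')(131), Mul(-1, 15065)), Mul(-1, C)) = Add(Add(61, Mul(-1, 15065)), Mul(-1, Rational(-690, 7))) = Add(Add(61, -15065), Rational(690, 7)) = Add(-15004, Rational(690, 7)) = Rational(-104338, 7)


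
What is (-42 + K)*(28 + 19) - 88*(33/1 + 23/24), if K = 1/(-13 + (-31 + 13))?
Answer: -461638/93 ≈ -4963.9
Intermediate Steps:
K = -1/31 (K = 1/(-13 - 18) = 1/(-31) = -1/31 ≈ -0.032258)
(-42 + K)*(28 + 19) - 88*(33/1 + 23/24) = (-42 - 1/31)*(28 + 19) - 88*(33/1 + 23/24) = -1303/31*47 - 88*(33*1 + 23*(1/24)) = -61241/31 - 88*(33 + 23/24) = -61241/31 - 88*815/24 = -61241/31 - 8965/3 = -461638/93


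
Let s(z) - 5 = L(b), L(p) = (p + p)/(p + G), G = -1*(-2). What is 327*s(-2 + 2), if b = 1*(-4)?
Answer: 2943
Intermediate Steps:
G = 2
b = -4
L(p) = 2*p/(2 + p) (L(p) = (p + p)/(p + 2) = (2*p)/(2 + p) = 2*p/(2 + p))
s(z) = 9 (s(z) = 5 + 2*(-4)/(2 - 4) = 5 + 2*(-4)/(-2) = 5 + 2*(-4)*(-1/2) = 5 + 4 = 9)
327*s(-2 + 2) = 327*9 = 2943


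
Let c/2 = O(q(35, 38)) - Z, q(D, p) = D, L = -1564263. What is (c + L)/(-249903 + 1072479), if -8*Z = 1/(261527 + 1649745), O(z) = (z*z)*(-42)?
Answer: -12745607845343/6288665906688 ≈ -2.0268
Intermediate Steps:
O(z) = -42*z² (O(z) = z²*(-42) = -42*z²)
Z = -1/15290176 (Z = -1/(8*(261527 + 1649745)) = -⅛/1911272 = -⅛*1/1911272 = -1/15290176 ≈ -6.5401e-8)
c = -786679555199/7645088 (c = 2*(-42*35² - 1*(-1/15290176)) = 2*(-42*1225 + 1/15290176) = 2*(-51450 + 1/15290176) = 2*(-786679555199/15290176) = -786679555199/7645088 ≈ -1.0290e+5)
(c + L)/(-249903 + 1072479) = (-786679555199/7645088 - 1564263)/(-249903 + 1072479) = -12745607845343/7645088/822576 = -12745607845343/7645088*1/822576 = -12745607845343/6288665906688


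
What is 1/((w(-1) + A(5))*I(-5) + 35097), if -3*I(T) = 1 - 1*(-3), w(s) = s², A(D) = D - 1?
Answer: 3/105271 ≈ 2.8498e-5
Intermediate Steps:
A(D) = -1 + D
I(T) = -4/3 (I(T) = -(1 - 1*(-3))/3 = -(1 + 3)/3 = -⅓*4 = -4/3)
1/((w(-1) + A(5))*I(-5) + 35097) = 1/(((-1)² + (-1 + 5))*(-4/3) + 35097) = 1/((1 + 4)*(-4/3) + 35097) = 1/(5*(-4/3) + 35097) = 1/(-20/3 + 35097) = 1/(105271/3) = 3/105271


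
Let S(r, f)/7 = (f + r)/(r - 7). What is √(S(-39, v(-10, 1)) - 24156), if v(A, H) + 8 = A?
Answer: I*√51095742/46 ≈ 155.39*I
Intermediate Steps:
v(A, H) = -8 + A
S(r, f) = 7*(f + r)/(-7 + r) (S(r, f) = 7*((f + r)/(r - 7)) = 7*((f + r)/(-7 + r)) = 7*(f + r)/(-7 + r))
√(S(-39, v(-10, 1)) - 24156) = √(7*((-8 - 10) - 39)/(-7 - 39) - 24156) = √(7*(-18 - 39)/(-46) - 24156) = √(7*(-1/46)*(-57) - 24156) = √(399/46 - 24156) = √(-1110777/46) = I*√51095742/46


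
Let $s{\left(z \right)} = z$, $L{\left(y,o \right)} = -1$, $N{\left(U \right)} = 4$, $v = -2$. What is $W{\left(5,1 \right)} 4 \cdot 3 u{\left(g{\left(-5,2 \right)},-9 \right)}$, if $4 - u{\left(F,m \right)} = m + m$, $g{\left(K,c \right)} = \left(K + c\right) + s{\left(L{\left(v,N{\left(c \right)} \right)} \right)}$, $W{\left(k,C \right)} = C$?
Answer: $264$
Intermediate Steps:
$g{\left(K,c \right)} = -1 + K + c$ ($g{\left(K,c \right)} = \left(K + c\right) - 1 = -1 + K + c$)
$u{\left(F,m \right)} = 4 - 2 m$ ($u{\left(F,m \right)} = 4 - \left(m + m\right) = 4 - 2 m$)
$W{\left(5,1 \right)} 4 \cdot 3 u{\left(g{\left(-5,2 \right)},-9 \right)} = 1 \cdot 4 \cdot 3 \left(4 - -18\right) = 4 \cdot 3 \left(4 + 18\right) = 12 \cdot 22 = 264$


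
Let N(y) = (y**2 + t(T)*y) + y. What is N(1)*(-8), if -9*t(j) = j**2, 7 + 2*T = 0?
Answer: -46/9 ≈ -5.1111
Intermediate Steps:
T = -7/2 (T = -7/2 + (1/2)*0 = -7/2 + 0 = -7/2 ≈ -3.5000)
t(j) = -j**2/9
N(y) = y**2 - 13*y/36 (N(y) = (y**2 + (-(-7/2)**2/9)*y) + y = (y**2 + (-1/9*49/4)*y) + y = (y**2 - 49*y/36) + y = y**2 - 13*y/36)
N(1)*(-8) = ((1/36)*1*(-13 + 36*1))*(-8) = ((1/36)*1*(-13 + 36))*(-8) = ((1/36)*1*23)*(-8) = (23/36)*(-8) = -46/9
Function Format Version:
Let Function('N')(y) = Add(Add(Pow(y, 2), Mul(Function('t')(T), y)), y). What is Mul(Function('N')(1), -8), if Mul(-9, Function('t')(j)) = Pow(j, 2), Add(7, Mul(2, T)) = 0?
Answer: Rational(-46, 9) ≈ -5.1111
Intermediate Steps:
T = Rational(-7, 2) (T = Add(Rational(-7, 2), Mul(Rational(1, 2), 0)) = Add(Rational(-7, 2), 0) = Rational(-7, 2) ≈ -3.5000)
Function('t')(j) = Mul(Rational(-1, 9), Pow(j, 2))
Function('N')(y) = Add(Pow(y, 2), Mul(Rational(-13, 36), y)) (Function('N')(y) = Add(Add(Pow(y, 2), Mul(Mul(Rational(-1, 9), Pow(Rational(-7, 2), 2)), y)), y) = Add(Add(Pow(y, 2), Mul(Mul(Rational(-1, 9), Rational(49, 4)), y)), y) = Add(Add(Pow(y, 2), Mul(Rational(-49, 36), y)), y) = Add(Pow(y, 2), Mul(Rational(-13, 36), y)))
Mul(Function('N')(1), -8) = Mul(Mul(Rational(1, 36), 1, Add(-13, Mul(36, 1))), -8) = Mul(Mul(Rational(1, 36), 1, Add(-13, 36)), -8) = Mul(Mul(Rational(1, 36), 1, 23), -8) = Mul(Rational(23, 36), -8) = Rational(-46, 9)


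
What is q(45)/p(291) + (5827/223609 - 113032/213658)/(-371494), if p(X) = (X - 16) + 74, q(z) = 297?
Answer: 2635647868785268887/3097103174302410566 ≈ 0.85100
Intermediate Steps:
p(X) = 58 + X (p(X) = (-16 + X) + 74 = 58 + X)
q(45)/p(291) + (5827/223609 - 113032/213658)/(-371494) = 297/(58 + 291) + (5827/223609 - 113032/213658)/(-371494) = 297/349 + (5827*(1/223609) - 113032*1/213658)*(-1/371494) = 297*(1/349) + (5827/223609 - 56516/106829)*(-1/371494) = 297/349 - 12014993661/23887925861*(-1/371494) = 297/349 + 12014993661/8874221129806334 = 2635647868785268887/3097103174302410566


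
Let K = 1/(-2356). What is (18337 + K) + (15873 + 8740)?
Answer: 101190199/2356 ≈ 42950.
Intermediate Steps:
K = -1/2356 ≈ -0.00042445
(18337 + K) + (15873 + 8740) = (18337 - 1/2356) + (15873 + 8740) = 43201971/2356 + 24613 = 101190199/2356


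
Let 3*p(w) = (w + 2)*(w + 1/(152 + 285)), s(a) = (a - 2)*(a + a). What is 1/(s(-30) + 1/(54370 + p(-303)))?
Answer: 111134480/213378202911 ≈ 0.00052083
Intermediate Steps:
s(a) = 2*a*(-2 + a) (s(a) = (-2 + a)*(2*a) = 2*a*(-2 + a))
p(w) = (2 + w)*(1/437 + w)/3 (p(w) = ((w + 2)*(w + 1/(152 + 285)))/3 = ((2 + w)*(w + 1/437))/3 = ((2 + w)*(1/437 + w))/3 = (2 + w)*(1/437 + w)/3)
1/(s(-30) + 1/(54370 + p(-303))) = 1/(2*(-30)*(-2 - 30) + 1/(54370 + (2/1311 + (1/3)*(-303)**2 + (875/1311)*(-303)))) = 1/(2*(-30)*(-32) + 1/(54370 + (2/1311 + (1/3)*91809 - 88375/437))) = 1/(1920 + 1/(54370 + (2/1311 + 30603 - 88375/437))) = 1/(1920 + 1/(54370 + 39855410/1311)) = 1/(1920 + 1/(111134480/1311)) = 1/(1920 + 1311/111134480) = 1/(213378202911/111134480) = 111134480/213378202911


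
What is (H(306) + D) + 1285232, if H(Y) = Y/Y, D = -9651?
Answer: 1275582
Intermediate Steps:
H(Y) = 1
(H(306) + D) + 1285232 = (1 - 9651) + 1285232 = -9650 + 1285232 = 1275582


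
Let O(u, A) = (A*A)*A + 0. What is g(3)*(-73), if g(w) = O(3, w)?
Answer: -1971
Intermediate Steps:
O(u, A) = A**3 (O(u, A) = A**2*A + 0 = A**3 + 0 = A**3)
g(w) = w**3
g(3)*(-73) = 3**3*(-73) = 27*(-73) = -1971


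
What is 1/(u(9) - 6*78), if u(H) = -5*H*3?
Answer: -1/603 ≈ -0.0016584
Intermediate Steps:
u(H) = -15*H
1/(u(9) - 6*78) = 1/(-15*9 - 6*78) = 1/(-135 - 468) = 1/(-603) = -1/603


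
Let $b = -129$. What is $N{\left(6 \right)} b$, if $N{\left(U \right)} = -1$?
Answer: $129$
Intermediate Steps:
$N{\left(6 \right)} b = \left(-1\right) \left(-129\right) = 129$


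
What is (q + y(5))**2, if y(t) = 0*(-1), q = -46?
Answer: 2116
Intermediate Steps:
y(t) = 0
(q + y(5))**2 = (-46 + 0)**2 = (-46)**2 = 2116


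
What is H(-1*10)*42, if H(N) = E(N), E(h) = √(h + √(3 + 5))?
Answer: 42*√(-10 + 2*√2) ≈ 112.48*I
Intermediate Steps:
E(h) = √(h + 2*√2) (E(h) = √(h + √8) = √(h + 2*√2))
H(N) = √(N + 2*√2)
H(-1*10)*42 = √(-1*10 + 2*√2)*42 = √(-10 + 2*√2)*42 = 42*√(-10 + 2*√2)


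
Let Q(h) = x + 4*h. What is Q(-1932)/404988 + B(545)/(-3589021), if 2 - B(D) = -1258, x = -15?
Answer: -9433358161/484503478916 ≈ -0.019470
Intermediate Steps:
B(D) = 1260 (B(D) = 2 - 1*(-1258) = 2 + 1258 = 1260)
Q(h) = -15 + 4*h
Q(-1932)/404988 + B(545)/(-3589021) = (-15 + 4*(-1932))/404988 + 1260/(-3589021) = (-15 - 7728)*(1/404988) + 1260*(-1/3589021) = -7743*1/404988 - 1260/3589021 = -2581/134996 - 1260/3589021 = -9433358161/484503478916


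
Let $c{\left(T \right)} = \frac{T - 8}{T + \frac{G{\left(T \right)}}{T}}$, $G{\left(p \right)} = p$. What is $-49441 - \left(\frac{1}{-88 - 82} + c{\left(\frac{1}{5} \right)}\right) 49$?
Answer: $- \frac{4175388}{85} \approx -49122.0$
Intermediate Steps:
$c{\left(T \right)} = \frac{-8 + T}{1 + T}$ ($c{\left(T \right)} = \frac{T - 8}{T + \frac{T}{T}} = \frac{-8 + T}{T + 1} = \frac{-8 + T}{1 + T}$)
$-49441 - \left(\frac{1}{-88 - 82} + c{\left(\frac{1}{5} \right)}\right) 49 = -49441 - \left(\frac{1}{-88 - 82} + \frac{-8 + \frac{1}{5}}{1 + \frac{1}{5}}\right) 49 = -49441 - \left(\frac{1}{-170} + \frac{-8 + \frac{1}{5}}{1 + \frac{1}{5}}\right) 49 = -49441 - \left(- \frac{1}{170} + \frac{1}{\frac{6}{5}} \left(- \frac{39}{5}\right)\right) 49 = -49441 - \left(- \frac{1}{170} + \frac{5}{6} \left(- \frac{39}{5}\right)\right) 49 = -49441 - \left(- \frac{1}{170} - \frac{13}{2}\right) 49 = -49441 - \left(- \frac{553}{85}\right) 49 = -49441 - - \frac{27097}{85} = -49441 + \frac{27097}{85} = - \frac{4175388}{85}$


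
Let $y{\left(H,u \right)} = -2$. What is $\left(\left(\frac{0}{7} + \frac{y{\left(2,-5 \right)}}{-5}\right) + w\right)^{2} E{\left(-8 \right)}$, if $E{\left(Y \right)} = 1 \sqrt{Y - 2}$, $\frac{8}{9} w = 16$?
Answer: $\frac{8464 i \sqrt{10}}{25} \approx 1070.6 i$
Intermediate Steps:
$w = 18$ ($w = \frac{9}{8} \cdot 16 = 18$)
$E{\left(Y \right)} = \sqrt{-2 + Y}$ ($E{\left(Y \right)} = 1 \sqrt{-2 + Y} = \sqrt{-2 + Y}$)
$\left(\left(\frac{0}{7} + \frac{y{\left(2,-5 \right)}}{-5}\right) + w\right)^{2} E{\left(-8 \right)} = \left(\left(\frac{0}{7} - \frac{2}{-5}\right) + 18\right)^{2} \sqrt{-2 - 8} = \left(\left(0 \cdot \frac{1}{7} - - \frac{2}{5}\right) + 18\right)^{2} \sqrt{-10} = \left(\left(0 + \frac{2}{5}\right) + 18\right)^{2} i \sqrt{10} = \left(\frac{2}{5} + 18\right)^{2} i \sqrt{10} = \left(\frac{92}{5}\right)^{2} i \sqrt{10} = \frac{8464 i \sqrt{10}}{25}$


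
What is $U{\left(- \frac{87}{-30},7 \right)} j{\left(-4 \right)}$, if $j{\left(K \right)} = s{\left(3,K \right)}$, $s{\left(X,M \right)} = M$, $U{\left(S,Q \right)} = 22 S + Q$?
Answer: $- \frac{1416}{5} \approx -283.2$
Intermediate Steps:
$U{\left(S,Q \right)} = Q + 22 S$
$j{\left(K \right)} = K$
$U{\left(- \frac{87}{-30},7 \right)} j{\left(-4 \right)} = \left(7 + 22 \left(- \frac{87}{-30}\right)\right) \left(-4\right) = \left(7 + 22 \left(\left(-87\right) \left(- \frac{1}{30}\right)\right)\right) \left(-4\right) = \left(7 + 22 \cdot \frac{29}{10}\right) \left(-4\right) = \left(7 + \frac{319}{5}\right) \left(-4\right) = \frac{354}{5} \left(-4\right) = - \frac{1416}{5}$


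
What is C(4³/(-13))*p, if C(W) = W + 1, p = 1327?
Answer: -67677/13 ≈ -5205.9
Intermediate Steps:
C(W) = 1 + W
C(4³/(-13))*p = (1 + 4³/(-13))*1327 = (1 + 64*(-1/13))*1327 = (1 - 64/13)*1327 = -51/13*1327 = -67677/13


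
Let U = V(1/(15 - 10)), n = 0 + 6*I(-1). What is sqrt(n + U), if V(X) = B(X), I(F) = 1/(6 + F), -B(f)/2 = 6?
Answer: 3*I*sqrt(30)/5 ≈ 3.2863*I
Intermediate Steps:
B(f) = -12 (B(f) = -2*6 = -12)
V(X) = -12
n = 6/5 (n = 0 + 6/(6 - 1) = 0 + 6/5 = 6/5 ≈ 1.2000)
U = -12
sqrt(n + U) = sqrt(6/5 - 12) = sqrt(-54/5) = 3*I*sqrt(30)/5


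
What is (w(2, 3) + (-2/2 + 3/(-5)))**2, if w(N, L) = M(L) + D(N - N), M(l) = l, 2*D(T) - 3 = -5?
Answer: 4/25 ≈ 0.16000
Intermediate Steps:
D(T) = -1 (D(T) = 3/2 + (1/2)*(-5) = 3/2 - 5/2 = -1)
w(N, L) = -1 + L (w(N, L) = L - 1 = -1 + L)
(w(2, 3) + (-2/2 + 3/(-5)))**2 = ((-1 + 3) + (-2/2 + 3/(-5)))**2 = (2 + (-2*1/2 + 3*(-1/5)))**2 = (2 + (-1 - 3/5))**2 = (2 - 8/5)**2 = (2/5)**2 = 4/25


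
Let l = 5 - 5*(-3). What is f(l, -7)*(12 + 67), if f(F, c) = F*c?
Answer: -11060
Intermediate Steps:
l = 20 (l = 5 + 15 = 20)
f(l, -7)*(12 + 67) = (20*(-7))*(12 + 67) = -140*79 = -11060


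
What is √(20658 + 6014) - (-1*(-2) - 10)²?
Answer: -64 + 4*√1667 ≈ 99.316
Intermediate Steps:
√(20658 + 6014) - (-1*(-2) - 10)² = √26672 - (2 - 10)² = 4*√1667 - 1*(-8)² = 4*√1667 - 1*64 = 4*√1667 - 64 = -64 + 4*√1667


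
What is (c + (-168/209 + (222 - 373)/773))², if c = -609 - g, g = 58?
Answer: 11646713881283364/26100664249 ≈ 4.4622e+5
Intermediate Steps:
c = -667 (c = -609 - 1*58 = -609 - 58 = -667)
(c + (-168/209 + (222 - 373)/773))² = (-667 + (-168/209 + (222 - 373)/773))² = (-667 + (-168*1/209 - 151*1/773))² = (-667 + (-168/209 - 151/773))² = (-667 - 161423/161557)² = (-107919942/161557)² = 11646713881283364/26100664249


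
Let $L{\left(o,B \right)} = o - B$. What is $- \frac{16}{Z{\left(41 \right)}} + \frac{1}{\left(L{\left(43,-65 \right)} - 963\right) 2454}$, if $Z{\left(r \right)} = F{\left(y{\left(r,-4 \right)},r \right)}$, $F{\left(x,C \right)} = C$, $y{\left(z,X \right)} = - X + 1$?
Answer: $- \frac{33570761}{86024970} \approx -0.39024$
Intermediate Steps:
$y{\left(z,X \right)} = 1 - X$
$Z{\left(r \right)} = r$
$- \frac{16}{Z{\left(41 \right)}} + \frac{1}{\left(L{\left(43,-65 \right)} - 963\right) 2454} = - \frac{16}{41} + \frac{1}{\left(\left(43 - -65\right) - 963\right) 2454} = \left(-16\right) \frac{1}{41} + \frac{1}{\left(43 + 65\right) - 963} \cdot \frac{1}{2454} = - \frac{16}{41} + \frac{1}{108 - 963} \cdot \frac{1}{2454} = - \frac{16}{41} + \frac{1}{-855} \cdot \frac{1}{2454} = - \frac{16}{41} - \frac{1}{2098170} = - \frac{33570761}{86024970}$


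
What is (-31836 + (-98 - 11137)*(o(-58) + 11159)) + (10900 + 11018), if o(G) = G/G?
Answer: -125392518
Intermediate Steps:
o(G) = 1
(-31836 + (-98 - 11137)*(o(-58) + 11159)) + (10900 + 11018) = (-31836 + (-98 - 11137)*(1 + 11159)) + (10900 + 11018) = (-31836 - 11235*11160) + 21918 = (-31836 - 125382600) + 21918 = -125414436 + 21918 = -125392518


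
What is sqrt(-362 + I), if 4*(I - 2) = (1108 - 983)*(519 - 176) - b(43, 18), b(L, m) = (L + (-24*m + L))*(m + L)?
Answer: 3*sqrt(6949)/2 ≈ 125.04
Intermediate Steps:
b(L, m) = (L + m)*(-24*m + 2*L) (b(L, m) = (L + (L - 24*m))*(L + m) = (-24*m + 2*L)*(L + m) = (L + m)*(-24*m + 2*L))
I = 63989/4 (I = 2 + ((1108 - 983)*(519 - 176) - (-24*18**2 + 2*43**2 - 22*43*18))/4 = 2 + (125*343 - (-24*324 + 2*1849 - 17028))/4 = 2 + (42875 - (-7776 + 3698 - 17028))/4 = 2 + (42875 - 1*(-21106))/4 = 2 + (42875 + 21106)/4 = 2 + (1/4)*63981 = 2 + 63981/4 = 63989/4 ≈ 15997.)
sqrt(-362 + I) = sqrt(-362 + 63989/4) = sqrt(62541/4) = 3*sqrt(6949)/2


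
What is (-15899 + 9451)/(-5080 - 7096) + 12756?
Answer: 9707719/761 ≈ 12757.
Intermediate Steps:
(-15899 + 9451)/(-5080 - 7096) + 12756 = -6448/(-12176) + 12756 = -6448*(-1/12176) + 12756 = 403/761 + 12756 = 9707719/761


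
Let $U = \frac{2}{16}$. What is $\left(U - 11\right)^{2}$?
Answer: $\frac{7569}{64} \approx 118.27$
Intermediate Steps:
$U = \frac{1}{8}$ ($U = 2 \cdot \frac{1}{16} = \frac{1}{8} \approx 0.125$)
$\left(U - 11\right)^{2} = \left(\frac{1}{8} - 11\right)^{2} = \left(- \frac{87}{8}\right)^{2} = \frac{7569}{64}$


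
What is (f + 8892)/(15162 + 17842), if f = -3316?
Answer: 1394/8251 ≈ 0.16895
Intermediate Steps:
(f + 8892)/(15162 + 17842) = (-3316 + 8892)/(15162 + 17842) = 5576/33004 = 5576*(1/33004) = 1394/8251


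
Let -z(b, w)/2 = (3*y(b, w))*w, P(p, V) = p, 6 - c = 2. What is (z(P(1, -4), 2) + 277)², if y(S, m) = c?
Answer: 52441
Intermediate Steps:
c = 4 (c = 6 - 1*2 = 6 - 2 = 4)
y(S, m) = 4
z(b, w) = -24*w (z(b, w) = -2*3*4*w = -24*w)
(z(P(1, -4), 2) + 277)² = (-24*2 + 277)² = (-48 + 277)² = 229² = 52441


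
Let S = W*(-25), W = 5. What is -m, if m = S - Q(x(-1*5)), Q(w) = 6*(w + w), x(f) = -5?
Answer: 65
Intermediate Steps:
Q(w) = 12*w (Q(w) = 6*(2*w) = 12*w)
S = -125 (S = 5*(-25) = -125)
m = -65 (m = -125 - 12*(-5) = -125 - 1*(-60) = -125 + 60 = -65)
-m = -1*(-65) = 65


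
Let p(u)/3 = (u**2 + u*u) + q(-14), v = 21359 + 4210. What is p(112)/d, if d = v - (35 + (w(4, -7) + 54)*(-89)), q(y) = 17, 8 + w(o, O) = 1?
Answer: 75315/29717 ≈ 2.5344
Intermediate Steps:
v = 25569
w(o, O) = -7 (w(o, O) = -8 + 1 = -7)
p(u) = 51 + 6*u**2 (p(u) = 3*((u**2 + u*u) + 17) = 3*((u**2 + u**2) + 17) = 3*(2*u**2 + 17) = 3*(17 + 2*u**2) = 51 + 6*u**2)
d = 29717 (d = 25569 - (35 + (-7 + 54)*(-89)) = 25569 - (35 + 47*(-89)) = 25569 - (35 - 4183) = 25569 - 1*(-4148) = 25569 + 4148 = 29717)
p(112)/d = (51 + 6*112**2)/29717 = (51 + 6*12544)*(1/29717) = (51 + 75264)*(1/29717) = 75315*(1/29717) = 75315/29717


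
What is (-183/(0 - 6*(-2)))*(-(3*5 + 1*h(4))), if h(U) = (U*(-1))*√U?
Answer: 427/4 ≈ 106.75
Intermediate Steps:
h(U) = -U^(3/2) (h(U) = (-U)*√U = -U^(3/2))
(-183/(0 - 6*(-2)))*(-(3*5 + 1*h(4))) = (-183/(0 - 6*(-2)))*(-(3*5 + 1*(-4^(3/2)))) = (-183/(0 + 12))*(-(15 + 1*(-1*8))) = (-183/12)*(-(15 + 1*(-8))) = (-183*1/12)*(-(15 - 8)) = -(-61)*7/4 = -61/4*(-7) = 427/4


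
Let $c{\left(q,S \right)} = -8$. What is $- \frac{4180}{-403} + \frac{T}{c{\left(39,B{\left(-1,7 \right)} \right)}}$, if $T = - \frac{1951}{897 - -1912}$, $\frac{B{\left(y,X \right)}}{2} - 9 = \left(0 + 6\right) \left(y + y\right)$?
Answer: $\frac{94719213}{9056216} \approx 10.459$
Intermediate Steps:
$B{\left(y,X \right)} = 18 + 24 y$ ($B{\left(y,X \right)} = 18 + 2 \left(0 + 6\right) \left(y + y\right) = 18 + 2 \cdot 6 \cdot 2 y = 18 + 2 \cdot 12 y = 18 + 24 y$)
$T = - \frac{1951}{2809}$ ($T = - \frac{1951}{897 + 1912} = - \frac{1951}{2809} \approx -0.69455$)
$- \frac{4180}{-403} + \frac{T}{c{\left(39,B{\left(-1,7 \right)} \right)}} = - \frac{4180}{-403} - \frac{1951}{2809 \left(-8\right)} = \left(-4180\right) \left(- \frac{1}{403}\right) - - \frac{1951}{22472} = \frac{4180}{403} + \frac{1951}{22472} = \frac{94719213}{9056216}$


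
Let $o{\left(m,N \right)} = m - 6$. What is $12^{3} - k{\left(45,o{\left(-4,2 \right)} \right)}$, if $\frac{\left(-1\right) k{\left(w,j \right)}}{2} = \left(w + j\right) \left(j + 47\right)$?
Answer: $4318$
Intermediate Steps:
$o{\left(m,N \right)} = -6 + m$
$k{\left(w,j \right)} = - 2 \left(47 + j\right) \left(j + w\right)$ ($k{\left(w,j \right)} = - 2 \left(w + j\right) \left(j + 47\right) = - 2 \left(j + w\right) \left(47 + j\right) = - 2 \left(47 + j\right) \left(j + w\right)$)
$12^{3} - k{\left(45,o{\left(-4,2 \right)} \right)} = 12^{3} - \left(- 94 \left(-6 - 4\right) - 4230 - 2 \left(-6 - 4\right)^{2} - 2 \left(-6 - 4\right) 45\right) = 1728 - \left(\left(-94\right) \left(-10\right) - 4230 - 2 \left(-10\right)^{2} - \left(-20\right) 45\right) = 1728 - \left(940 - 4230 - 200 + 900\right) = 1728 - -2590 = 1728 + 2590 = 4318$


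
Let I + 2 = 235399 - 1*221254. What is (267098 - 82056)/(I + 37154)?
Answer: 185042/51297 ≈ 3.6073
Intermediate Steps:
I = 14143 (I = -2 + (235399 - 1*221254) = -2 + (235399 - 221254) = -2 + 14145 = 14143)
(267098 - 82056)/(I + 37154) = (267098 - 82056)/(14143 + 37154) = 185042/51297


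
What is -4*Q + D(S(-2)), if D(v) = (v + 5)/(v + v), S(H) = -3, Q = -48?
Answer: 575/3 ≈ 191.67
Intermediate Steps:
D(v) = (5 + v)/(2*v) (D(v) = (5 + v)/((2*v)) = (5 + v)*(1/(2*v)) = (5 + v)/(2*v))
-4*Q + D(S(-2)) = -4*(-48) + (1/2)*(5 - 3)/(-3) = 192 + (1/2)*(-1/3)*2 = 192 - 1/3 = 575/3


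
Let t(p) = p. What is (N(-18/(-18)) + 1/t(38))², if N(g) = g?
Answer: 1521/1444 ≈ 1.0533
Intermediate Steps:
(N(-18/(-18)) + 1/t(38))² = (-18/(-18) + 1/38)² = (-18*(-1/18) + 1/38)² = (1 + 1/38)² = (39/38)² = 1521/1444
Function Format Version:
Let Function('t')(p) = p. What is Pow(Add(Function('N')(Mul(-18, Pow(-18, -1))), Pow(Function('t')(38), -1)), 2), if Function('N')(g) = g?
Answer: Rational(1521, 1444) ≈ 1.0533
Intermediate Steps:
Pow(Add(Function('N')(Mul(-18, Pow(-18, -1))), Pow(Function('t')(38), -1)), 2) = Pow(Add(Mul(-18, Pow(-18, -1)), Pow(38, -1)), 2) = Pow(Add(Mul(-18, Rational(-1, 18)), Rational(1, 38)), 2) = Pow(Add(1, Rational(1, 38)), 2) = Pow(Rational(39, 38), 2) = Rational(1521, 1444)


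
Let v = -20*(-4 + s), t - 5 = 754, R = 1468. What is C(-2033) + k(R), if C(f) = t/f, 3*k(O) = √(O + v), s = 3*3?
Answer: -759/2033 + 2*√38 ≈ 11.955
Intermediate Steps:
t = 759 (t = 5 + 754 = 759)
s = 9
v = -100 (v = -20*(-4 + 9) = -20*5 = -100)
k(O) = √(-100 + O)/3 (k(O) = √(O - 100)/3 = √(-100 + O)/3)
C(f) = 759/f
C(-2033) + k(R) = 759/(-2033) + √(-100 + 1468)/3 = 759*(-1/2033) + √1368/3 = -759/2033 + (6*√38)/3 = -759/2033 + 2*√38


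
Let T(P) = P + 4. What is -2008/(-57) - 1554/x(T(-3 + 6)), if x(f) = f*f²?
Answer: 85738/2793 ≈ 30.697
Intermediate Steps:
T(P) = 4 + P
x(f) = f³
-2008/(-57) - 1554/x(T(-3 + 6)) = -2008/(-57) - 1554/(4 + (-3 + 6))³ = -2008*(-1/57) - 1554/(4 + 3)³ = 2008/57 - 1554/(7³) = 2008/57 - 1554/343 = 2008/57 - 1554*1/343 = 2008/57 - 222/49 = 85738/2793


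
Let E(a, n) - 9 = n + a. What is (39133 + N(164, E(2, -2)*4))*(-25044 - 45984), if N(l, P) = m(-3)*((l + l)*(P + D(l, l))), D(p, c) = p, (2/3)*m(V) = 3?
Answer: -23747004324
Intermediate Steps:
m(V) = 9/2 (m(V) = (3/2)*3 = 9/2)
E(a, n) = 9 + a + n (E(a, n) = 9 + (n + a) = 9 + (a + n) = 9 + a + n)
N(l, P) = 9*l*(P + l) (N(l, P) = 9*((l + l)*(P + l))/2 = 9*((2*l)*(P + l))/2 = 9*(2*l*(P + l))/2 = 9*l*(P + l))
(39133 + N(164, E(2, -2)*4))*(-25044 - 45984) = (39133 + 9*164*((9 + 2 - 2)*4 + 164))*(-25044 - 45984) = (39133 + 9*164*(9*4 + 164))*(-71028) = (39133 + 9*164*(36 + 164))*(-71028) = (39133 + 9*164*200)*(-71028) = (39133 + 295200)*(-71028) = 334333*(-71028) = -23747004324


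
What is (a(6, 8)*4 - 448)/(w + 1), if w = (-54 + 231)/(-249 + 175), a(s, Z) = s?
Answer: 31376/103 ≈ 304.62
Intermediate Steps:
w = -177/74 (w = 177/(-74) = 177*(-1/74) = -177/74 ≈ -2.3919)
(a(6, 8)*4 - 448)/(w + 1) = (6*4 - 448)/(-177/74 + 1) = (24 - 448)/(-103/74) = -424*(-74/103) = 31376/103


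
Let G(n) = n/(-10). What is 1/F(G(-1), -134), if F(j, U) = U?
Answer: -1/134 ≈ -0.0074627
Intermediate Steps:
G(n) = -n/10 (G(n) = n*(-⅒) = -n/10)
1/F(G(-1), -134) = 1/(-134) = -1/134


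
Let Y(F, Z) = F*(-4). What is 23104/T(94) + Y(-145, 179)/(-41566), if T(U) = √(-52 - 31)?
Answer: -290/20783 - 23104*I*√83/83 ≈ -0.013954 - 2536.0*I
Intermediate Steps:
Y(F, Z) = -4*F
T(U) = I*√83 (T(U) = √(-83) = I*√83)
23104/T(94) + Y(-145, 179)/(-41566) = 23104/((I*√83)) - 4*(-145)/(-41566) = 23104*(-I*√83/83) + 580*(-1/41566) = -23104*I*√83/83 - 290/20783 = -290/20783 - 23104*I*√83/83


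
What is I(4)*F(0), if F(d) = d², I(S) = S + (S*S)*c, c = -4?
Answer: 0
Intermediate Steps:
I(S) = S - 4*S² (I(S) = S + (S*S)*(-4) = S + S²*(-4) = S - 4*S²)
I(4)*F(0) = (4*(1 - 4*4))*0² = (4*(1 - 16))*0 = (4*(-15))*0 = -60*0 = 0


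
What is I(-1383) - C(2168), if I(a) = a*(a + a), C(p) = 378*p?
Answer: 3005874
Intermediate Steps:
I(a) = 2*a² (I(a) = a*(2*a) = 2*a²)
I(-1383) - C(2168) = 2*(-1383)² - 378*2168 = 2*1912689 - 1*819504 = 3825378 - 819504 = 3005874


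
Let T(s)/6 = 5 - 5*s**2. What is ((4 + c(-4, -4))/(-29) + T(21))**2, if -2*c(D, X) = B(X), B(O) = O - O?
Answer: 146538902416/841 ≈ 1.7424e+8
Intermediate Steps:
B(O) = 0
c(D, X) = 0 (c(D, X) = -1/2*0 = 0)
T(s) = 30 - 30*s**2 (T(s) = 6*(5 - 5*s**2) = 30 - 30*s**2)
((4 + c(-4, -4))/(-29) + T(21))**2 = ((4 + 0)/(-29) + (30 - 30*21**2))**2 = (-1/29*4 + (30 - 30*441))**2 = (-4/29 + (30 - 13230))**2 = (-4/29 - 13200)**2 = (-382804/29)**2 = 146538902416/841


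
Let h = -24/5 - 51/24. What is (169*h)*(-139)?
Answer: 6507007/40 ≈ 1.6268e+5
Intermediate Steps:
h = -277/40 (h = -24*⅕ - 51*1/24 = -24/5 - 17/8 = -277/40 ≈ -6.9250)
(169*h)*(-139) = (169*(-277/40))*(-139) = -46813/40*(-139) = 6507007/40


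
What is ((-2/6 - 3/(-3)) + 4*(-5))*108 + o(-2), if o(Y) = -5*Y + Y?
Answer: -2080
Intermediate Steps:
o(Y) = -4*Y
((-2/6 - 3/(-3)) + 4*(-5))*108 + o(-2) = ((-2/6 - 3/(-3)) + 4*(-5))*108 - 4*(-2) = ((-2*⅙ - 3*(-⅓)) - 20)*108 + 8 = ((-⅓ + 1) - 20)*108 + 8 = (⅔ - 20)*108 + 8 = -58/3*108 + 8 = -2088 + 8 = -2080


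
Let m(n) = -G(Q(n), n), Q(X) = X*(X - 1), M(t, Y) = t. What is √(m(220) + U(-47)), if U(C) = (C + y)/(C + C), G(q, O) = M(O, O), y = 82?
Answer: I*√1947210/94 ≈ 14.845*I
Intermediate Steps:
Q(X) = X*(-1 + X)
G(q, O) = O
U(C) = (82 + C)/(2*C) (U(C) = (C + 82)/(C + C) = (82 + C)/((2*C)) = (82 + C)*(1/(2*C)) = (82 + C)/(2*C))
m(n) = -n
√(m(220) + U(-47)) = √(-1*220 + (½)*(82 - 47)/(-47)) = √(-220 + (½)*(-1/47)*35) = √(-220 - 35/94) = √(-20715/94) = I*√1947210/94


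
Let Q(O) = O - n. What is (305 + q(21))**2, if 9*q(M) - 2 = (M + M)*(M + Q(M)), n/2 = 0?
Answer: 20349121/81 ≈ 2.5122e+5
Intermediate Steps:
n = 0 (n = 2*0 = 0)
Q(O) = O (Q(O) = O - 1*0 = O + 0 = O)
q(M) = 2/9 + 4*M**2/9 (q(M) = 2/9 + ((M + M)*(M + M))/9 = 2/9 + ((2*M)*(2*M))/9 = 2/9 + (4*M**2)/9 = 2/9 + 4*M**2/9)
(305 + q(21))**2 = (305 + (2/9 + (4/9)*21**2))**2 = (305 + (2/9 + (4/9)*441))**2 = (305 + (2/9 + 196))**2 = (305 + 1766/9)**2 = (4511/9)**2 = 20349121/81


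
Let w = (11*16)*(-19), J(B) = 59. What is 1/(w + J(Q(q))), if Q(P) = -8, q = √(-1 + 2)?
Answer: -1/3285 ≈ -0.00030441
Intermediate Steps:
q = 1 (q = √1 = 1)
w = -3344 (w = 176*(-19) = -3344)
1/(w + J(Q(q))) = 1/(-3344 + 59) = 1/(-3285) = -1/3285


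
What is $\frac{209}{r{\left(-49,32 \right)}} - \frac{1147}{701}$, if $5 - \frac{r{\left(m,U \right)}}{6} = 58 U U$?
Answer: $- \frac{408847843}{249781722} \approx -1.6368$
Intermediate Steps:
$r{\left(m,U \right)} = 30 - 348 U^{2}$ ($r{\left(m,U \right)} = 30 - 6 \cdot 58 U U = 30 - 6 \cdot 58 U^{2} = 30 - 348 U^{2}$)
$\frac{209}{r{\left(-49,32 \right)}} - \frac{1147}{701} = \frac{209}{30 - 348 \cdot 32^{2}} - \frac{1147}{701} = \frac{209}{30 - 356352} - \frac{1147}{701} = \frac{209}{-356322} - \frac{1147}{701} = 209 \left(- \frac{1}{356322}\right) - \frac{1147}{701} = - \frac{209}{356322} - \frac{1147}{701} = - \frac{408847843}{249781722}$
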